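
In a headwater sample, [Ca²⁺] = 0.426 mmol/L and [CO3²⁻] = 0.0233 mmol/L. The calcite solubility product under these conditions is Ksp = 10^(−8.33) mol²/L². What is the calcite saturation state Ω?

Ksp = 10^(−8.33) = 4.677×10^-9
Ω = [Ca²⁺][CO3²⁻]/Ksp = (0.426×10^-3)(0.0233×10^-3) / 4.677×10^-9 = 2.12

Ω = 2.12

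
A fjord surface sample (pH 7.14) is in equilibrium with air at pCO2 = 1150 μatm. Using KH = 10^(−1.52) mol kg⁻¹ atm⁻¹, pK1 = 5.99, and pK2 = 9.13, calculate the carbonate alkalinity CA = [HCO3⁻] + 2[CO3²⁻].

CA = 0.501 mmol/kg

[CO2*] = KH · pCO2 = 10^(−1.52) × 1150×10^-6 = 3.473×10^-5 mol/kg
α₀ = 1/(1 + K1/[H⁺] + K1K2/[H⁺]²) = 1/(1 + 10^+1.15 + 10^-0.84) = 0.06549
DIC = [CO2*]/α₀ = 3.473×10^-5 / 0.06549 = 0.5303 mmol/kg
CA = (α₁ + 2α₂)·DIC = (0.9250 + 2×0.009466) × 0.5303 = 0.501 mmol/kg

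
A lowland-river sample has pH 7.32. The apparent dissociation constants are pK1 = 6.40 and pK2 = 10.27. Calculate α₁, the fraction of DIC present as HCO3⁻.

α₁ = 1 / (1 + [H⁺]/K1 + K2/[H⁺]) = 1 / (1 + 10^-0.92 + 10^-2.95)
   = 1 / (1 + 0.12023 + 0.0011220) = 1/1.1213 = 0.8918

α₁ = 0.892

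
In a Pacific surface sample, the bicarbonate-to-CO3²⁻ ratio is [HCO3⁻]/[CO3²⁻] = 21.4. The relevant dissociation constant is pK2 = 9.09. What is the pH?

pH = 7.76

From K2 = [H⁺][CO3²⁻]/[HCO3⁻]:  pH = pK2 − log₁₀([HCO3⁻]/[CO3²⁻])
log₁₀(21.4) = +1.330
pH = 9.09 − (+1.330) = 7.76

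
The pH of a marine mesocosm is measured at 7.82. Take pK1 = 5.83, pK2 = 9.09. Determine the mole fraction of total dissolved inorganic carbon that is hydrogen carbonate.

α₁ = 1 / (1 + [H⁺]/K1 + K2/[H⁺]) = 1 / (1 + 10^-1.99 + 10^-1.27)
   = 1 / (1 + 0.010233 + 0.053703) = 1/1.0639 = 0.9399

α₁ = 0.940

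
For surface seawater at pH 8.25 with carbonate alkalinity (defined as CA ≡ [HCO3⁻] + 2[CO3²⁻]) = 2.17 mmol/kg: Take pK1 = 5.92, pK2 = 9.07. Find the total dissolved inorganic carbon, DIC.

DIC = 1.93 mmol/kg

CA = [HCO3⁻] + 2[CO3²⁻] = (α₁ + 2α₂)·DIC
At pH 8.25: [H⁺]/K1 = 10^-2.33 = 0.0046774, K2/[H⁺] = 10^-0.82 = 0.15136
α₁ = 1/(1 + 0.0046774 + 0.15136) = 1/1.1560 = 0.8650; α₂ = α₁·K2/[H⁺] = 0.1309
α₁ + 2α₂ = 1.1269
DIC = CA / (α₁ + 2α₂) = 2.17 / 1.1269 = 1.93 mmol/kg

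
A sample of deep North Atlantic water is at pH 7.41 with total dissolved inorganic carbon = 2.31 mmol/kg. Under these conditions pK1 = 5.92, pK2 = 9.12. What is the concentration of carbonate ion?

α₂ = 1 / (1 + [H⁺]/K2 + [H⁺]²/(K1K2)) = 1 / (1 + 10^+1.71 + 10^+0.22)
   = 1 / (1 + 51.286 + 1.6596) = 1/53.946 = 0.01854
[CO3²⁻] = α₂ × DIC = 0.01854 × 2.31 = 0.0428 mmol/kg

[CO3²⁻] = 0.0428 mmol/kg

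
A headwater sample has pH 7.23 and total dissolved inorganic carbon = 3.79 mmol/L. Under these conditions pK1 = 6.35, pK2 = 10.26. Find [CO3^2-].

α₂ = 1 / (1 + [H⁺]/K2 + [H⁺]²/(K1K2)) = 1 / (1 + 10^+3.03 + 10^+2.15)
   = 1 / (1 + 1071.5 + 141.25) = 1/1213.8 = 0.0008239
[CO3²⁻] = α₂ × DIC = 0.0008239 × 3.79 = 0.00312 mmol/L = 3.12 μmol/L

[CO3²⁻] = 3.12 μmol/L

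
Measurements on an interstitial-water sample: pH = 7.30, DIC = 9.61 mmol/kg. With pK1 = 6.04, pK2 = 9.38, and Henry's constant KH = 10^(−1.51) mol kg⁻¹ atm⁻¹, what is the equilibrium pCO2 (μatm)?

α₀ = 1 / (1 + K1/[H⁺] + K1K2/[H⁺]²) = 1 / (1 + 10^+1.26 + 10^-0.82)
   = 1 / (1 + 18.197 + 0.15136) = 1/19.348 = 0.05168
[CO2*] = α₀ × DIC = 0.05168 × 9.61 = 0.4967 mmol/kg
pCO2 = [CO2*]/KH = 4.967×10^-4 / 3.090×10^-2 = 1.61×10^4 μatm

pCO2 = 1.61×10^4 μatm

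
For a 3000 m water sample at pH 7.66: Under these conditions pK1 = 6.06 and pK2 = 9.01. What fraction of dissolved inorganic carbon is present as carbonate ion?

α₂ = 1 / (1 + [H⁺]/K2 + [H⁺]²/(K1K2)) = 1 / (1 + 10^+1.35 + 10^-0.25)
   = 1 / (1 + 22.387 + 0.56234) = 1/23.950 = 0.04175

α₂ = 0.0418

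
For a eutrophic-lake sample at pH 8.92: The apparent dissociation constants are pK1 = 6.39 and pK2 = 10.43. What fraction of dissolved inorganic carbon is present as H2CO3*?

α₀ = 1 / (1 + K1/[H⁺] + K1K2/[H⁺]²) = 1 / (1 + 10^+2.53 + 10^+1.02)
   = 1 / (1 + 338.84 + 10.471) = 1/350.32 = 0.002855

α₀ = 0.00285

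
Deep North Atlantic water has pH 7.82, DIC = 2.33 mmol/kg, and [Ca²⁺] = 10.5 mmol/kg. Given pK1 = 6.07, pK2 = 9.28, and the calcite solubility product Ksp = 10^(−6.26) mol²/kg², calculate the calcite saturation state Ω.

Ω = 1.47

α₂ = 1 / (1 + [H⁺]/K2 + [H⁺]²/(K1K2)) = 1 / (1 + 10^+1.46 + 10^-0.29)
   = 1 / (1 + 28.840 + 0.51286) = 1/30.353 = 0.03295
[CO3²⁻] = α₂ × DIC = 0.03295 × 2.33 = 0.07676 mmol/kg
Ksp = 10^(−6.26) = 5.495×10^-7
Ω = [Ca²⁺][CO3²⁻]/Ksp = (10.5×10^-3)(7.676×10^-5) / 5.495×10^-7 = 1.47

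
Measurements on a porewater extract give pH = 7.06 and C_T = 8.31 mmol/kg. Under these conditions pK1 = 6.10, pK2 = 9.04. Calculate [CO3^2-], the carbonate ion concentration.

[CO3²⁻] = 0.0777 mmol/kg

α₂ = 1 / (1 + [H⁺]/K2 + [H⁺]²/(K1K2)) = 1 / (1 + 10^+1.98 + 10^+1.02)
   = 1 / (1 + 95.499 + 10.471) = 1/106.97 = 0.009348
[CO3²⁻] = α₂ × DIC = 0.009348 × 8.31 = 0.0777 mmol/kg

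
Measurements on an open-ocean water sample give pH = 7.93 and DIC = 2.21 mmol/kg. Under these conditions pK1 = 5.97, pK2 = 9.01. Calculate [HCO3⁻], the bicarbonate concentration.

α₁ = 1 / (1 + [H⁺]/K1 + K2/[H⁺]) = 1 / (1 + 10^-1.96 + 10^-1.08)
   = 1 / (1 + 0.010965 + 0.083176) = 1/1.0941 = 0.9140
[HCO3⁻] = α₁ × DIC = 0.9140 × 2.21 = 2.02 mmol/kg

[HCO3⁻] = 2.02 mmol/kg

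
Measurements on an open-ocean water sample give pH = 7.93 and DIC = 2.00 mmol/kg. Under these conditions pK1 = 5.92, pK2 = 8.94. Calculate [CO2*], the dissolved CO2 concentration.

[CO2*] = 17.6 μmol/kg

α₀ = 1 / (1 + K1/[H⁺] + K1K2/[H⁺]²) = 1 / (1 + 10^+2.01 + 10^+1.00)
   = 1 / (1 + 102.33 + 10.000) = 1/113.33 = 0.008824
[CO2*] = α₀ × DIC = 0.008824 × 2.00 = 0.0176 mmol/kg = 17.6 μmol/kg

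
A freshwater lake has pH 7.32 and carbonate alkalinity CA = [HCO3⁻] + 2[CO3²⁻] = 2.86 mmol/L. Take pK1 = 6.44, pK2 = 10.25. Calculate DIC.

DIC = 3.23 mmol/L

CA = [HCO3⁻] + 2[CO3²⁻] = (α₁ + 2α₂)·DIC
At pH 7.32: [H⁺]/K1 = 10^-0.88 = 0.13183, K2/[H⁺] = 10^-2.93 = 0.0011749
α₁ = 1/(1 + 0.13183 + 0.0011749) = 1/1.1330 = 0.8826; α₂ = α₁·K2/[H⁺] = 0.001037
α₁ + 2α₂ = 0.8847
DIC = CA / (α₁ + 2α₂) = 2.86 / 0.8847 = 3.23 mmol/L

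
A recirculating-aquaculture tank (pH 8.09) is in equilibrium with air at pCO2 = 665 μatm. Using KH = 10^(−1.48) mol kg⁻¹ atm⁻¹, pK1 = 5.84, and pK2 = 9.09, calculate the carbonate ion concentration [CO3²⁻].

[CO3²⁻] = 0.392 mmol/kg

[CO2*] = KH · pCO2 = 10^(−1.48) × 665×10^-6 = 2.202×10^-5 mol/kg
α₀ = 1/(1 + K1/[H⁺] + K1K2/[H⁺]²) = 1/(1 + 10^+2.25 + 10^+1.25) = 0.005086
DIC = [CO2*]/α₀ = 2.202×10^-5 / 0.005086 = 4.329 mmol/kg
[CO3²⁻] = α₂·DIC; α₂ = 0.09045, so [CO3²⁻] = 0.09045 × 4.329 = 0.392 mmol/kg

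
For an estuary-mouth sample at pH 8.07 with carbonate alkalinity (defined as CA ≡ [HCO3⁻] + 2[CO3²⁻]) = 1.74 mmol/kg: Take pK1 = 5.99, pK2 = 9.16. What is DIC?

CA = [HCO3⁻] + 2[CO3²⁻] = (α₁ + 2α₂)·DIC
At pH 8.07: [H⁺]/K1 = 10^-2.08 = 0.0083176, K2/[H⁺] = 10^-1.09 = 0.081283
α₁ = 1/(1 + 0.0083176 + 0.081283) = 1/1.0896 = 0.9178; α₂ = α₁·K2/[H⁺] = 0.07460
α₁ + 2α₂ = 1.0670
DIC = CA / (α₁ + 2α₂) = 1.74 / 1.0670 = 1.63 mmol/kg

DIC = 1.63 mmol/kg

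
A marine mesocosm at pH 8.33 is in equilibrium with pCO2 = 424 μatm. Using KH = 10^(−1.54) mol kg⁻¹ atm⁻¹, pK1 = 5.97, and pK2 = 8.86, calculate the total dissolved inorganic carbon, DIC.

DIC = 3.64 mmol/kg

[CO2*] = KH · pCO2 = 10^(−1.54) × 424×10^-6 = 1.223×10^-5 mol/kg
α₀ = 1/(1 + K1/[H⁺] + K1K2/[H⁺]²) = 1/(1 + 10^+2.36 + 10^+1.83) = 0.003359
DIC = [CO2*]/α₀ = 1.223×10^-5 / 0.003359 = 3.64 mmol/kg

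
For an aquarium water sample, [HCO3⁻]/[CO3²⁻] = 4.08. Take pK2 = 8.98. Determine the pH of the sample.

pH = 8.37

From K2 = [H⁺][CO3²⁻]/[HCO3⁻]:  pH = pK2 − log₁₀([HCO3⁻]/[CO3²⁻])
log₁₀(4.08) = +0.611
pH = 8.98 − (+0.611) = 8.37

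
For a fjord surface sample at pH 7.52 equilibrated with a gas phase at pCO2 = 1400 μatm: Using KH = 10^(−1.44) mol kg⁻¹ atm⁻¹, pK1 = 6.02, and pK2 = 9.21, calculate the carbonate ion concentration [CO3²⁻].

[CO3²⁻] = 0.0328 mmol/kg

[CO2*] = KH · pCO2 = 10^(−1.44) × 1400×10^-6 = 5.083×10^-5 mol/kg
α₀ = 1/(1 + K1/[H⁺] + K1K2/[H⁺]²) = 1/(1 + 10^+1.50 + 10^-0.19) = 0.03006
DIC = [CO2*]/α₀ = 5.083×10^-5 / 0.03006 = 1.691 mmol/kg
[CO3²⁻] = α₂·DIC; α₂ = 0.01941, so [CO3²⁻] = 0.01941 × 1.691 = 0.0328 mmol/kg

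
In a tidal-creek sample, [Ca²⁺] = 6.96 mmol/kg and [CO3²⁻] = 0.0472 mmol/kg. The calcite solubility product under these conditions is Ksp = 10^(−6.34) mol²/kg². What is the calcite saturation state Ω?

Ω = 0.719

Ksp = 10^(−6.34) = 4.571×10^-7
Ω = [Ca²⁺][CO3²⁻]/Ksp = (6.96×10^-3)(0.0472×10^-3) / 4.571×10^-7 = 0.719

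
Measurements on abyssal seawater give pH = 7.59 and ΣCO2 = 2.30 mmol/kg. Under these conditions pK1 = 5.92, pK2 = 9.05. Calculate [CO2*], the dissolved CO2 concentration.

α₀ = 1 / (1 + K1/[H⁺] + K1K2/[H⁺]²) = 1 / (1 + 10^+1.67 + 10^+0.21)
   = 1 / (1 + 46.774 + 1.6218) = 1/49.395 = 0.02024
[CO2*] = α₀ × DIC = 0.02024 × 2.30 = 0.0466 mmol/kg

[CO2*] = 0.0466 mmol/kg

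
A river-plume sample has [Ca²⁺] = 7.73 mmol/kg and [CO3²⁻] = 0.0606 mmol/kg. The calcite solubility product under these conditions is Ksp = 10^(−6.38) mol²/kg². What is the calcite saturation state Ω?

Ω = 1.12

Ksp = 10^(−6.38) = 4.169×10^-7
Ω = [Ca²⁺][CO3²⁻]/Ksp = (7.73×10^-3)(0.0606×10^-3) / 4.169×10^-7 = 1.12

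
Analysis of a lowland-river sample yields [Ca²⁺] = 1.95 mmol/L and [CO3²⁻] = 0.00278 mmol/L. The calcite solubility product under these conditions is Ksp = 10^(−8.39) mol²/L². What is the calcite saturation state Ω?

Ω = 1.33

Ksp = 10^(−8.39) = 4.074×10^-9
Ω = [Ca²⁺][CO3²⁻]/Ksp = (1.95×10^-3)(0.00278×10^-3) / 4.074×10^-9 = 1.33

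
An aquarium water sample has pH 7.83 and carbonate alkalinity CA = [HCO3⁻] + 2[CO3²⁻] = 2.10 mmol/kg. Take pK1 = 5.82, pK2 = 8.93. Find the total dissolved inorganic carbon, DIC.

DIC = 1.97 mmol/kg

CA = [HCO3⁻] + 2[CO3²⁻] = (α₁ + 2α₂)·DIC
At pH 7.83: [H⁺]/K1 = 10^-2.01 = 0.0097724, K2/[H⁺] = 10^-1.10 = 0.079433
α₁ = 1/(1 + 0.0097724 + 0.079433) = 1/1.0892 = 0.9181; α₂ = α₁·K2/[H⁺] = 0.07293
α₁ + 2α₂ = 1.0640
DIC = CA / (α₁ + 2α₂) = 2.10 / 1.0640 = 1.97 mmol/kg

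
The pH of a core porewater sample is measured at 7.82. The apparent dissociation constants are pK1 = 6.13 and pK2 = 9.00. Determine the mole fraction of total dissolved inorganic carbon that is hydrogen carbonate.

α₁ = 1 / (1 + [H⁺]/K1 + K2/[H⁺]) = 1 / (1 + 10^-1.69 + 10^-1.18)
   = 1 / (1 + 0.020417 + 0.066069) = 1/1.0865 = 0.9204

α₁ = 0.920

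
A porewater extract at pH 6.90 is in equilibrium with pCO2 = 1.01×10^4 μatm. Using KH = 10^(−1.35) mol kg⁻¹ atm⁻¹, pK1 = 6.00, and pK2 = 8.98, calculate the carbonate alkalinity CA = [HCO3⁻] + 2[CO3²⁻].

CA = 3.64 mmol/kg

[CO2*] = KH · pCO2 = 10^(−1.35) × 1.01×10^4×10^-6 = 4.512×10^-4 mol/kg
α₀ = 1/(1 + K1/[H⁺] + K1K2/[H⁺]²) = 1/(1 + 10^+0.90 + 10^-1.18) = 0.1110
DIC = [CO2*]/α₀ = 4.512×10^-4 / 0.1110 = 4.065 mmol/kg
CA = (α₁ + 2α₂)·DIC = (0.8817 + 2×0.007333) × 4.065 = 3.64 mmol/kg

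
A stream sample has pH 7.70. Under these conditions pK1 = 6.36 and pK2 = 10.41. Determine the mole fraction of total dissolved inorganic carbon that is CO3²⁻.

α₂ = 0.00186

α₂ = 1 / (1 + [H⁺]/K2 + [H⁺]²/(K1K2)) = 1 / (1 + 10^+2.71 + 10^+1.37)
   = 1 / (1 + 512.86 + 23.442) = 1/537.30 = 0.001861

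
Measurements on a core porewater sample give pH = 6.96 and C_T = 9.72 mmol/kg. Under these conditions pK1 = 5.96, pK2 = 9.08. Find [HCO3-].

α₁ = 1 / (1 + [H⁺]/K1 + K2/[H⁺]) = 1 / (1 + 10^-1.00 + 10^-2.12)
   = 1 / (1 + 0.10000 + 0.0075858) = 1/1.1076 = 0.9029
[HCO3⁻] = α₁ × DIC = 0.9029 × 9.72 = 8.78 mmol/kg

[HCO3⁻] = 8.78 mmol/kg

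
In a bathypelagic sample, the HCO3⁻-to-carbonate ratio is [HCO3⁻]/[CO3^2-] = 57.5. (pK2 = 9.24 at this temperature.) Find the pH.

pH = 7.48

From K2 = [H⁺][CO3^2-]/[HCO3⁻]:  pH = pK2 − log₁₀([HCO3⁻]/[CO3^2-])
log₁₀(57.5) = +1.760
pH = 9.24 − (+1.760) = 7.48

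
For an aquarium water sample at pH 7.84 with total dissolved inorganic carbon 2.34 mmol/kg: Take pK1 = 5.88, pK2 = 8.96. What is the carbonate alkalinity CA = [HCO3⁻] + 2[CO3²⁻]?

CA = [HCO3⁻] + 2[CO3²⁻] = (α₁ + 2α₂)·DIC
At pH 7.84: [H⁺]/K1 = 10^-1.96 = 0.010965, K2/[H⁺] = 10^-1.12 = 0.075858
α₁ = 1/(1 + 0.010965 + 0.075858) = 1/1.0868 = 0.9201; α₂ = α₁·K2/[H⁺] = 0.06980
α₁ + 2α₂ = 1.0597
CA = 1.0597 × 2.34 = 2.48 mmol/kg

CA = 2.48 mmol/kg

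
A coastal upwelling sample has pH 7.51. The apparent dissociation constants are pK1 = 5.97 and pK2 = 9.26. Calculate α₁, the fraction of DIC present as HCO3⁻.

α₁ = 0.955

α₁ = 1 / (1 + [H⁺]/K1 + K2/[H⁺]) = 1 / (1 + 10^-1.54 + 10^-1.75)
   = 1 / (1 + 0.028840 + 0.017783) = 1/1.0466 = 0.9555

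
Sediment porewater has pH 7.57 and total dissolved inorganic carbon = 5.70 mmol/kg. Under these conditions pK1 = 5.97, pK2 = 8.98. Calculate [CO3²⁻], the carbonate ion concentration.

α₂ = 1 / (1 + [H⁺]/K2 + [H⁺]²/(K1K2)) = 1 / (1 + 10^+1.41 + 10^-0.19)
   = 1 / (1 + 25.704 + 0.64565) = 1/27.350 = 0.03656
[CO3²⁻] = α₂ × DIC = 0.03656 × 5.70 = 0.208 mmol/kg

[CO3²⁻] = 0.208 mmol/kg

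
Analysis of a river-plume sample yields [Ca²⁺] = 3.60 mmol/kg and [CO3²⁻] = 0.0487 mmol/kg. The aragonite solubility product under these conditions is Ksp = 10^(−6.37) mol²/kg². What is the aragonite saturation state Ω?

Ksp = 10^(−6.37) = 4.266×10^-7
Ω = [Ca²⁺][CO3²⁻]/Ksp = (3.60×10^-3)(0.0487×10^-3) / 4.266×10^-7 = 0.411

Ω = 0.411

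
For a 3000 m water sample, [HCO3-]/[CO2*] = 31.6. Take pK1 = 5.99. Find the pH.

pH = 7.49

From K1 = [H⁺][HCO3-]/[CO2*]:  pH = pK1 + log₁₀([HCO3-]/[CO2*])
log₁₀(31.6) = +1.500
pH = 5.99 + (+1.500) = 7.49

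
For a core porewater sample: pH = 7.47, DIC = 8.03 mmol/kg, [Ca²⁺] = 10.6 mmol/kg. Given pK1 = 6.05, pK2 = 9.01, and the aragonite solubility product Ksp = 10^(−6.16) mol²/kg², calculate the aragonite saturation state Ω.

α₂ = 1 / (1 + [H⁺]/K2 + [H⁺]²/(K1K2)) = 1 / (1 + 10^+1.54 + 10^+0.12)
   = 1 / (1 + 34.674 + 1.3183) = 1/36.992 = 0.02703
[CO3²⁻] = α₂ × DIC = 0.02703 × 8.03 = 0.2171 mmol/kg
Ksp = 10^(−6.16) = 6.918×10^-7
Ω = [Ca²⁺][CO3²⁻]/Ksp = (10.6×10^-3)(2.171×10^-4) / 6.918×10^-7 = 3.33

Ω = 3.33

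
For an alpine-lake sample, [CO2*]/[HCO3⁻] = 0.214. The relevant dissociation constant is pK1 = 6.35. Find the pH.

pH = 7.02

From K1 = [H⁺][HCO3⁻]/[CO2*]:  pH = pK1 − log₁₀([CO2*]/[HCO3⁻])
log₁₀(0.214) = -0.670
pH = 6.35 − (-0.670) = 7.02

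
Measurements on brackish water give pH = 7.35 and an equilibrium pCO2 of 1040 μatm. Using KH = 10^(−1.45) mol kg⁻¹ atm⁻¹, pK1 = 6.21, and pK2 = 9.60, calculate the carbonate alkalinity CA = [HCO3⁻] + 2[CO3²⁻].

[CO2*] = KH · pCO2 = 10^(−1.45) × 1040×10^-6 = 3.690×10^-5 mol/kg
α₀ = 1/(1 + K1/[H⁺] + K1K2/[H⁺]²) = 1/(1 + 10^+1.14 + 10^-1.11) = 0.06720
DIC = [CO2*]/α₀ = 3.690×10^-5 / 0.06720 = 0.5491 mmol/kg
CA = (α₁ + 2α₂)·DIC = (0.9276 + 2×0.005216) × 0.5491 = 0.515 mmol/kg

CA = 0.515 mmol/kg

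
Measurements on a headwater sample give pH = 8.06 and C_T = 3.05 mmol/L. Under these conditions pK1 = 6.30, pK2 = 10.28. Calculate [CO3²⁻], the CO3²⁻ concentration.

[CO3²⁻] = 18.0 μmol/L

α₂ = 1 / (1 + [H⁺]/K2 + [H⁺]²/(K1K2)) = 1 / (1 + 10^+2.22 + 10^+0.46)
   = 1 / (1 + 165.96 + 2.8840) = 1/169.84 = 0.005888
[CO3²⁻] = α₂ × DIC = 0.005888 × 3.05 = 0.0180 mmol/L = 18.0 μmol/L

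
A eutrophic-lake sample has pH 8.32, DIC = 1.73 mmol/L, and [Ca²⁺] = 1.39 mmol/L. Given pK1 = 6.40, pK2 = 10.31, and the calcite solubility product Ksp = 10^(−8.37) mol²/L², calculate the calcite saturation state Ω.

α₂ = 1 / (1 + [H⁺]/K2 + [H⁺]²/(K1K2)) = 1 / (1 + 10^+1.99 + 10^+0.07)
   = 1 / (1 + 97.724 + 1.1749) = 1/99.899 = 0.01001
[CO3²⁻] = α₂ × DIC = 0.01001 × 1.73 = 0.01732 mmol/L = 17.32 μmol/L
Ksp = 10^(−8.37) = 4.266×10^-9
Ω = [Ca²⁺][CO3²⁻]/Ksp = (1.39×10^-3)(1.732×10^-5) / 4.266×10^-9 = 5.64

Ω = 5.64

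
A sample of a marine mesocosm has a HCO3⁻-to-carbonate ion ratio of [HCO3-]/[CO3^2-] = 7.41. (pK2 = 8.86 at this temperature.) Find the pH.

pH = 7.99

From K2 = [H⁺][CO3^2-]/[HCO3-]:  pH = pK2 − log₁₀([HCO3-]/[CO3^2-])
log₁₀(7.41) = +0.870
pH = 8.86 − (+0.870) = 7.99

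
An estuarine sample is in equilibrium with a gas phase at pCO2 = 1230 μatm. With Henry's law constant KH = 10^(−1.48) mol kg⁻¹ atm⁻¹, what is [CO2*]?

[CO2*] = 40.7 μmol/kg

KH = 10^(−1.48) = 3.311×10^-2 mol kg⁻¹ atm⁻¹
[CO2*] = KH · pCO2 = 3.311×10^-2 × 1230×10^-6 atm = 4.07×10^-5 mol/kg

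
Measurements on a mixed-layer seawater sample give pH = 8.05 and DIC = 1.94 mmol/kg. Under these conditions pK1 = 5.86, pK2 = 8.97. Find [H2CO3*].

[CO2*] = 11.1 μmol/kg

α₀ = 1 / (1 + K1/[H⁺] + K1K2/[H⁺]²) = 1 / (1 + 10^+2.19 + 10^+1.27)
   = 1 / (1 + 154.88 + 18.621) = 1/174.50 = 0.005731
[CO2*] = α₀ × DIC = 0.005731 × 1.94 = 0.0111 mmol/kg = 11.1 μmol/kg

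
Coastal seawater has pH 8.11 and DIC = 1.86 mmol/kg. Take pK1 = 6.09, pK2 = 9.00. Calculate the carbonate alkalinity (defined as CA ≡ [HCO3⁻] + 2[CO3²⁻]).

CA = 2.05 mmol/kg

CA = [HCO3⁻] + 2[CO3²⁻] = (α₁ + 2α₂)·DIC
At pH 8.11: [H⁺]/K1 = 10^-2.02 = 0.0095499, K2/[H⁺] = 10^-0.89 = 0.12882
α₁ = 1/(1 + 0.0095499 + 0.12882) = 1/1.1384 = 0.8784; α₂ = α₁·K2/[H⁺] = 0.1132
α₁ + 2α₂ = 1.1048
CA = 1.1048 × 1.86 = 2.05 mmol/kg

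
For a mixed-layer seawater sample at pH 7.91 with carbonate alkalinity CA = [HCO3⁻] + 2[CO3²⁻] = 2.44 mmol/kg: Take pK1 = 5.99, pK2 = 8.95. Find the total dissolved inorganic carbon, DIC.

CA = [HCO3⁻] + 2[CO3²⁻] = (α₁ + 2α₂)·DIC
At pH 7.91: [H⁺]/K1 = 10^-1.92 = 0.012023, K2/[H⁺] = 10^-1.04 = 0.091201
α₁ = 1/(1 + 0.012023 + 0.091201) = 1/1.1032 = 0.9064; α₂ = α₁·K2/[H⁺] = 0.08267
α₁ + 2α₂ = 1.0718
DIC = CA / (α₁ + 2α₂) = 2.44 / 1.0718 = 2.28 mmol/kg

DIC = 2.28 mmol/kg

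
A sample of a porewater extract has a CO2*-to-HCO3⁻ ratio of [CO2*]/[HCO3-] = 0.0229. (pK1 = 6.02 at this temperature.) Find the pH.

From K1 = [H⁺][HCO3-]/[CO2*]:  pH = pK1 − log₁₀([CO2*]/[HCO3-])
log₁₀(0.0229) = -1.640
pH = 6.02 − (-1.640) = 7.66

pH = 7.66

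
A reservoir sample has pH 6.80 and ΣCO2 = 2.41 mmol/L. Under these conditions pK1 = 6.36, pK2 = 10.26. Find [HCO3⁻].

α₁ = 1 / (1 + [H⁺]/K1 + K2/[H⁺]) = 1 / (1 + 10^-0.44 + 10^-3.46)
   = 1 / (1 + 0.36308 + 0.00034674) = 1/1.3634 = 0.7334
[HCO3⁻] = α₁ × DIC = 0.7334 × 2.41 = 1.77 mmol/L

[HCO3⁻] = 1.77 mmol/L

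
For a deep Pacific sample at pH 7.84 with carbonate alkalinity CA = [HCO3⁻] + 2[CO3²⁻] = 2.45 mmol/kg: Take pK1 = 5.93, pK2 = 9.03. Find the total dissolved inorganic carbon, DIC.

CA = [HCO3⁻] + 2[CO3²⁻] = (α₁ + 2α₂)·DIC
At pH 7.84: [H⁺]/K1 = 10^-1.91 = 0.012303, K2/[H⁺] = 10^-1.19 = 0.064565
α₁ = 1/(1 + 0.012303 + 0.064565) = 1/1.0769 = 0.9286; α₂ = α₁·K2/[H⁺] = 0.05996
α₁ + 2α₂ = 1.0485
DIC = CA / (α₁ + 2α₂) = 2.45 / 1.0485 = 2.34 mmol/kg

DIC = 2.34 mmol/kg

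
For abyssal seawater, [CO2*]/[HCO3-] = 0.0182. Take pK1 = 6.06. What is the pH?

From K1 = [H⁺][HCO3-]/[CO2*]:  pH = pK1 − log₁₀([CO2*]/[HCO3-])
log₁₀(0.0182) = -1.740
pH = 6.06 − (-1.740) = 7.80

pH = 7.80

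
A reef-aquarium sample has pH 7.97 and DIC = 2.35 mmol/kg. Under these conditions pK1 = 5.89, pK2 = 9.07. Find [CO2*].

[CO2*] = 18.0 μmol/kg

α₀ = 1 / (1 + K1/[H⁺] + K1K2/[H⁺]²) = 1 / (1 + 10^+2.08 + 10^+0.98)
   = 1 / (1 + 120.23 + 9.5499) = 1/130.78 = 0.007647
[CO2*] = α₀ × DIC = 0.007647 × 2.35 = 0.0180 mmol/kg = 18.0 μmol/kg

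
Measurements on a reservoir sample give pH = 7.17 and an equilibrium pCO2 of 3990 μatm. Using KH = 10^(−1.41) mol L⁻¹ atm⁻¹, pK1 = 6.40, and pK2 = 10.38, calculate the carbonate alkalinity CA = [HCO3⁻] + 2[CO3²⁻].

[CO2*] = KH · pCO2 = 10^(−1.41) × 3990×10^-6 = 1.552×10^-4 mol/L
α₀ = 1/(1 + K1/[H⁺] + K1K2/[H⁺]²) = 1/(1 + 10^+0.77 + 10^-2.44) = 0.1451
DIC = [CO2*]/α₀ = 1.552×10^-4 / 0.1451 = 1.070 mmol/L
CA = (α₁ + 2α₂)·DIC = (0.8544 + 2×0.0005268) × 1.070 = 0.915 mmol/L

CA = 0.915 mmol/L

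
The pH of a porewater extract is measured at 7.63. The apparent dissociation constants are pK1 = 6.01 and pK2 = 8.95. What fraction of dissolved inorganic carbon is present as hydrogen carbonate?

α₁ = 1 / (1 + [H⁺]/K1 + K2/[H⁺]) = 1 / (1 + 10^-1.62 + 10^-1.32)
   = 1 / (1 + 0.023988 + 0.047863) = 1/1.0719 = 0.9330

α₁ = 0.933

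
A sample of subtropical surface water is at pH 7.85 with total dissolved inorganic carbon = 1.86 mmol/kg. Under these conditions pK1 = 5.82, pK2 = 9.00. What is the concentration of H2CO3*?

α₀ = 1 / (1 + K1/[H⁺] + K1K2/[H⁺]²) = 1 / (1 + 10^+2.03 + 10^+0.88)
   = 1 / (1 + 107.15 + 7.5858) = 1/115.74 = 0.008640
[CO2*] = α₀ × DIC = 0.008640 × 1.86 = 0.0161 mmol/kg = 16.1 μmol/kg

[CO2*] = 16.1 μmol/kg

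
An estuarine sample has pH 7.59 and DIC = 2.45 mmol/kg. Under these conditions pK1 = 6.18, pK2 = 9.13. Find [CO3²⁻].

α₂ = 1 / (1 + [H⁺]/K2 + [H⁺]²/(K1K2)) = 1 / (1 + 10^+1.54 + 10^+0.13)
   = 1 / (1 + 34.674 + 1.3490) = 1/37.023 = 0.02701
[CO3²⁻] = α₂ × DIC = 0.02701 × 2.45 = 0.0662 mmol/kg

[CO3²⁻] = 0.0662 mmol/kg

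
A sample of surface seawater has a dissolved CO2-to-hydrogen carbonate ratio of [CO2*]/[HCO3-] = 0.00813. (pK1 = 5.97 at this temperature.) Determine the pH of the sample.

pH = 8.06

From K1 = [H⁺][HCO3-]/[CO2*]:  pH = pK1 − log₁₀([CO2*]/[HCO3-])
log₁₀(0.00813) = -2.090
pH = 5.97 − (-2.090) = 8.06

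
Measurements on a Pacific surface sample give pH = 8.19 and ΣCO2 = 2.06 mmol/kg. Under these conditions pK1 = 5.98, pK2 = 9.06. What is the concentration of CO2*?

[CO2*] = 11.1 μmol/kg

α₀ = 1 / (1 + K1/[H⁺] + K1K2/[H⁺]²) = 1 / (1 + 10^+2.21 + 10^+1.34)
   = 1 / (1 + 162.18 + 21.878) = 1/185.06 = 0.005404
[CO2*] = α₀ × DIC = 0.005404 × 2.06 = 0.0111 mmol/kg = 11.1 μmol/kg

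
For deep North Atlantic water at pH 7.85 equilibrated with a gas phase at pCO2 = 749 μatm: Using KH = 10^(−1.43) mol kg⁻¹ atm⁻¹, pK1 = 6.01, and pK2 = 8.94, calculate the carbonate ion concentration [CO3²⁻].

[CO2*] = KH · pCO2 = 10^(−1.43) × 749×10^-6 = 2.783×10^-5 mol/kg
α₀ = 1/(1 + K1/[H⁺] + K1K2/[H⁺]²) = 1/(1 + 10^+1.84 + 10^+0.75) = 0.01319
DIC = [CO2*]/α₀ = 2.783×10^-5 / 0.01319 = 2.110 mmol/kg
[CO3²⁻] = α₂·DIC; α₂ = 0.07418, so [CO3²⁻] = 0.07418 × 2.110 = 0.156 mmol/kg

[CO3²⁻] = 0.156 mmol/kg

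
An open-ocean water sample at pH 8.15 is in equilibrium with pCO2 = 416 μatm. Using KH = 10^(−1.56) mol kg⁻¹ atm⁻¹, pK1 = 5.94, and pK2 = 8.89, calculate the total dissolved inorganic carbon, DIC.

DIC = 2.21 mmol/kg

[CO2*] = KH · pCO2 = 10^(−1.56) × 416×10^-6 = 1.146×10^-5 mol/kg
α₀ = 1/(1 + K1/[H⁺] + K1K2/[H⁺]²) = 1/(1 + 10^+2.21 + 10^+1.47) = 0.005190
DIC = [CO2*]/α₀ = 1.146×10^-5 / 0.005190 = 2.21 mmol/kg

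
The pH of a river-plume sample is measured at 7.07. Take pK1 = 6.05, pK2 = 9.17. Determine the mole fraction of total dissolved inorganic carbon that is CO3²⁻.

α₂ = 1 / (1 + [H⁺]/K2 + [H⁺]²/(K1K2)) = 1 / (1 + 10^+2.10 + 10^+1.08)
   = 1 / (1 + 125.89 + 12.023) = 1/138.92 = 0.007199

α₂ = 0.00720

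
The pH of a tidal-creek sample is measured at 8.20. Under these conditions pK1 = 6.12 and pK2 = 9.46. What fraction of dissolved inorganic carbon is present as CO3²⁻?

α₂ = 0.0517

α₂ = 1 / (1 + [H⁺]/K2 + [H⁺]²/(K1K2)) = 1 / (1 + 10^+1.26 + 10^-0.82)
   = 1 / (1 + 18.197 + 0.15136) = 1/19.348 = 0.05168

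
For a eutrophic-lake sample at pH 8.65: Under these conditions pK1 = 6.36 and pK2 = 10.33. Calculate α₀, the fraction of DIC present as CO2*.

α₀ = 1 / (1 + K1/[H⁺] + K1K2/[H⁺]²) = 1 / (1 + 10^+2.29 + 10^+0.61)
   = 1 / (1 + 194.98 + 4.0738) = 1/200.06 = 0.004999

α₀ = 0.00500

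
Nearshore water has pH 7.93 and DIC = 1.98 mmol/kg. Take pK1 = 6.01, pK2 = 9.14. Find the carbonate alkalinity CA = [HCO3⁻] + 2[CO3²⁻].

CA = 2.07 mmol/kg

CA = [HCO3⁻] + 2[CO3²⁻] = (α₁ + 2α₂)·DIC
At pH 7.93: [H⁺]/K1 = 10^-1.92 = 0.012023, K2/[H⁺] = 10^-1.21 = 0.061660
α₁ = 1/(1 + 0.012023 + 0.061660) = 1/1.0737 = 0.9314; α₂ = α₁·K2/[H⁺] = 0.05743
α₁ + 2α₂ = 1.0462
CA = 1.0462 × 1.98 = 2.07 mmol/kg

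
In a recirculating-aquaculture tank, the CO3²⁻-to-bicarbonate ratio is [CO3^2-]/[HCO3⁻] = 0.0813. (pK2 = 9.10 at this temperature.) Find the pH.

From K2 = [H⁺][CO3^2-]/[HCO3⁻]:  pH = pK2 + log₁₀([CO3^2-]/[HCO3⁻])
log₁₀(0.0813) = -1.090
pH = 9.10 + (-1.090) = 8.01

pH = 8.01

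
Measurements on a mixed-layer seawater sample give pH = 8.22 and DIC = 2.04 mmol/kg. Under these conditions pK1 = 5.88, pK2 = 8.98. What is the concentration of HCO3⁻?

[HCO3⁻] = 1.73 mmol/kg

α₁ = 1 / (1 + [H⁺]/K1 + K2/[H⁺]) = 1 / (1 + 10^-2.34 + 10^-0.76)
   = 1 / (1 + 0.0045709 + 0.17378) = 1/1.1784 = 0.8486
[HCO3⁻] = α₁ × DIC = 0.8486 × 2.04 = 1.73 mmol/kg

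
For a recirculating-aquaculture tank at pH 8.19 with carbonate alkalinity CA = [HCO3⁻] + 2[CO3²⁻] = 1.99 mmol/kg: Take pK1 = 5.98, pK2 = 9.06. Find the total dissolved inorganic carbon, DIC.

CA = [HCO3⁻] + 2[CO3²⁻] = (α₁ + 2α₂)·DIC
At pH 8.19: [H⁺]/K1 = 10^-2.21 = 0.0061660, K2/[H⁺] = 10^-0.87 = 0.13490
α₁ = 1/(1 + 0.0061660 + 0.13490) = 1/1.1411 = 0.8764; α₂ = α₁·K2/[H⁺] = 0.1182
α₁ + 2α₂ = 1.1128
DIC = CA / (α₁ + 2α₂) = 1.99 / 1.1128 = 1.79 mmol/kg

DIC = 1.79 mmol/kg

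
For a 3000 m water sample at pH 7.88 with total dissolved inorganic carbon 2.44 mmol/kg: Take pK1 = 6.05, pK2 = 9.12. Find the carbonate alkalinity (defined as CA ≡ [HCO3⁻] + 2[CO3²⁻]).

CA = [HCO3⁻] + 2[CO3²⁻] = (α₁ + 2α₂)·DIC
At pH 7.88: [H⁺]/K1 = 10^-1.83 = 0.014791, K2/[H⁺] = 10^-1.24 = 0.057544
α₁ = 1/(1 + 0.014791 + 0.057544) = 1/1.0723 = 0.9325; α₂ = α₁·K2/[H⁺] = 0.05366
α₁ + 2α₂ = 1.0399
CA = 1.0399 × 2.44 = 2.54 mmol/kg

CA = 2.54 mmol/kg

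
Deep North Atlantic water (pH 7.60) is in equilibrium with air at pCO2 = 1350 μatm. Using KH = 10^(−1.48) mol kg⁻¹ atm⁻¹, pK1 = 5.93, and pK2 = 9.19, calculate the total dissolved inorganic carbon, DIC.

DIC = 2.19 mmol/kg

[CO2*] = KH · pCO2 = 10^(−1.48) × 1350×10^-6 = 4.470×10^-5 mol/kg
α₀ = 1/(1 + K1/[H⁺] + K1K2/[H⁺]²) = 1/(1 + 10^+1.67 + 10^+0.08) = 0.02042
DIC = [CO2*]/α₀ = 4.470×10^-5 / 0.02042 = 2.19 mmol/kg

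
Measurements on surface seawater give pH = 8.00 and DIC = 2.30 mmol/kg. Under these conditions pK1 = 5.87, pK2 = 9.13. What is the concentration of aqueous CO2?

α₀ = 1 / (1 + K1/[H⁺] + K1K2/[H⁺]²) = 1 / (1 + 10^+2.13 + 10^+1.00)
   = 1 / (1 + 134.90 + 10.000) = 1/145.90 = 0.006854
[CO2*] = α₀ × DIC = 0.006854 × 2.30 = 0.0158 mmol/kg = 15.8 μmol/kg

[CO2*] = 15.8 μmol/kg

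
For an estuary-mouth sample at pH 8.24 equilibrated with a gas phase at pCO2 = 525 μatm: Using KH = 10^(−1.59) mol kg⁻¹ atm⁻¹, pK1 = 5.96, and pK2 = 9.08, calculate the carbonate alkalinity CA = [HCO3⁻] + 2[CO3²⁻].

[CO2*] = KH · pCO2 = 10^(−1.59) × 525×10^-6 = 1.349×10^-5 mol/kg
α₀ = 1/(1 + K1/[H⁺] + K1K2/[H⁺]²) = 1/(1 + 10^+2.28 + 10^+1.44) = 0.004564
DIC = [CO2*]/α₀ = 1.349×10^-5 / 0.004564 = 2.957 mmol/kg
CA = (α₁ + 2α₂)·DIC = (0.8697 + 2×0.1257) × 2.957 = 3.31 mmol/kg

CA = 3.31 mmol/kg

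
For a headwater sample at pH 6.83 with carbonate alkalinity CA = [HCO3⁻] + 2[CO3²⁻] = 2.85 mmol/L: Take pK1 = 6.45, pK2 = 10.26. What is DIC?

CA = [HCO3⁻] + 2[CO3²⁻] = (α₁ + 2α₂)·DIC
At pH 6.83: [H⁺]/K1 = 10^-0.38 = 0.41687, K2/[H⁺] = 10^-3.43 = 0.00037154
α₁ = 1/(1 + 0.41687 + 0.00037154) = 1/1.4172 = 0.7056; α₂ = α₁·K2/[H⁺] = 0.0002622
α₁ + 2α₂ = 0.7061
DIC = CA / (α₁ + 2α₂) = 2.85 / 0.7061 = 4.04 mmol/L

DIC = 4.04 mmol/L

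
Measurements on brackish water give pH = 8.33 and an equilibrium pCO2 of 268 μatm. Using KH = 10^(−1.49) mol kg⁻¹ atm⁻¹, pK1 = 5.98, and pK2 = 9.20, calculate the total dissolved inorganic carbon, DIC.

DIC = 2.21 mmol/kg

[CO2*] = KH · pCO2 = 10^(−1.49) × 268×10^-6 = 8.672×10^-6 mol/kg
α₀ = 1/(1 + K1/[H⁺] + K1K2/[H⁺]²) = 1/(1 + 10^+2.35 + 10^+1.48) = 0.003920
DIC = [CO2*]/α₀ = 8.672×10^-6 / 0.003920 = 2.21 mmol/kg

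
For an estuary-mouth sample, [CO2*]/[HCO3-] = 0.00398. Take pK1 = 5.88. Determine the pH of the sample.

From K1 = [H⁺][HCO3-]/[CO2*]:  pH = pK1 − log₁₀([CO2*]/[HCO3-])
log₁₀(0.00398) = -2.400
pH = 5.88 − (-2.400) = 8.28

pH = 8.28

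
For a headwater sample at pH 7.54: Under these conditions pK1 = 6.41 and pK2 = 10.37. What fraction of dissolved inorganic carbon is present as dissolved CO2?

α₀ = 0.0689

α₀ = 1 / (1 + K1/[H⁺] + K1K2/[H⁺]²) = 1 / (1 + 10^+1.13 + 10^-1.70)
   = 1 / (1 + 13.490 + 0.019953) = 1/14.510 = 0.06892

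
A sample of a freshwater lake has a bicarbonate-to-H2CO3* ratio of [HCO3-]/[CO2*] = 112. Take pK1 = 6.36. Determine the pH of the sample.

pH = 8.41

From K1 = [H⁺][HCO3-]/[CO2*]:  pH = pK1 + log₁₀([HCO3-]/[CO2*])
log₁₀(112) = +2.049
pH = 6.36 + (+2.049) = 8.41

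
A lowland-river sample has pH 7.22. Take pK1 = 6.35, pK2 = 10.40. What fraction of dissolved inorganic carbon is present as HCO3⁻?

α₁ = 1 / (1 + [H⁺]/K1 + K2/[H⁺]) = 1 / (1 + 10^-0.87 + 10^-3.18)
   = 1 / (1 + 0.13490 + 0.00066069) = 1/1.1356 = 0.8806

α₁ = 0.881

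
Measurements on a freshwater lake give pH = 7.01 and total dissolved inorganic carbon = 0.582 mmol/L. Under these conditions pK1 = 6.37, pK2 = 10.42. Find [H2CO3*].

α₀ = 1 / (1 + K1/[H⁺] + K1K2/[H⁺]²) = 1 / (1 + 10^+0.64 + 10^-2.77)
   = 1 / (1 + 4.3652 + 0.0016982) = 1/5.3669 = 0.1863
[CO2*] = α₀ × DIC = 0.1863 × 0.582 = 0.108 mmol/L

[CO2*] = 0.108 mmol/L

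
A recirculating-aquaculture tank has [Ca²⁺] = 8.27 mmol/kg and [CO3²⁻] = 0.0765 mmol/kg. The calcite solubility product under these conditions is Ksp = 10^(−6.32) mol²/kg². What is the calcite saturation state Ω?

Ω = 1.32

Ksp = 10^(−6.32) = 4.786×10^-7
Ω = [Ca²⁺][CO3²⁻]/Ksp = (8.27×10^-3)(0.0765×10^-3) / 4.786×10^-7 = 1.32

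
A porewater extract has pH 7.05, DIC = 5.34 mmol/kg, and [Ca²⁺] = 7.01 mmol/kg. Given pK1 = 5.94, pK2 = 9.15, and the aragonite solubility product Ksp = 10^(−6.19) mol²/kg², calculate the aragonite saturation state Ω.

α₂ = 1 / (1 + [H⁺]/K2 + [H⁺]²/(K1K2)) = 1 / (1 + 10^+2.10 + 10^+0.99)
   = 1 / (1 + 125.89 + 9.7724) = 1/136.66 = 0.007317
[CO3²⁻] = α₂ × DIC = 0.007317 × 5.34 = 0.03907 mmol/kg
Ksp = 10^(−6.19) = 6.457×10^-7
Ω = [Ca²⁺][CO3²⁻]/Ksp = (7.01×10^-3)(3.907×10^-5) / 6.457×10^-7 = 0.424

Ω = 0.424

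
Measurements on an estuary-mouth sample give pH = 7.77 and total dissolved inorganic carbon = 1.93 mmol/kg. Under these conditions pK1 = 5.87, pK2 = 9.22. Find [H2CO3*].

α₀ = 1 / (1 + K1/[H⁺] + K1K2/[H⁺]²) = 1 / (1 + 10^+1.90 + 10^+0.45)
   = 1 / (1 + 79.433 + 2.8184) = 1/83.251 = 0.01201
[CO2*] = α₀ × DIC = 0.01201 × 1.93 = 0.0232 mmol/kg

[CO2*] = 0.0232 mmol/kg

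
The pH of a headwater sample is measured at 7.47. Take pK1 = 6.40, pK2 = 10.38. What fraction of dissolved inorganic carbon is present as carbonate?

α₂ = 1 / (1 + [H⁺]/K2 + [H⁺]²/(K1K2)) = 1 / (1 + 10^+2.91 + 10^+1.84)
   = 1 / (1 + 812.83 + 69.183) = 1/883.01 = 0.001132

α₂ = 0.00113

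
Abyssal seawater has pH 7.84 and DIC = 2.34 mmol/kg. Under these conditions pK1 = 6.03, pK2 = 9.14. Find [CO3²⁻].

α₂ = 1 / (1 + [H⁺]/K2 + [H⁺]²/(K1K2)) = 1 / (1 + 10^+1.30 + 10^-0.51)
   = 1 / (1 + 19.953 + 0.30903) = 1/21.262 = 0.04703
[CO3²⁻] = α₂ × DIC = 0.04703 × 2.34 = 0.110 mmol/kg

[CO3²⁻] = 0.110 mmol/kg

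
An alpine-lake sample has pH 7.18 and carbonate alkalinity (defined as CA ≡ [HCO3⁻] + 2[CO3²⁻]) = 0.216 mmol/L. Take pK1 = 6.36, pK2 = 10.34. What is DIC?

DIC = 0.248 mmol/L

CA = [HCO3⁻] + 2[CO3²⁻] = (α₁ + 2α₂)·DIC
At pH 7.18: [H⁺]/K1 = 10^-0.82 = 0.15136, K2/[H⁺] = 10^-3.16 = 0.00069183
α₁ = 1/(1 + 0.15136 + 0.00069183) = 1/1.1520 = 0.8680; α₂ = α₁·K2/[H⁺] = 0.0006005
α₁ + 2α₂ = 0.8692
DIC = CA / (α₁ + 2α₂) = 0.216 / 0.8692 = 0.248 mmol/L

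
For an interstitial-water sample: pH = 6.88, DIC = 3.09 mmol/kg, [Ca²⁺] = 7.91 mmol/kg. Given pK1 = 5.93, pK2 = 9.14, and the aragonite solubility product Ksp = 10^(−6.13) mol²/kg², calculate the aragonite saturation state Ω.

α₂ = 1 / (1 + [H⁺]/K2 + [H⁺]²/(K1K2)) = 1 / (1 + 10^+2.26 + 10^+1.31)
   = 1 / (1 + 181.97 + 20.417) = 1/203.39 = 0.004917
[CO3²⁻] = α₂ × DIC = 0.004917 × 3.09 = 0.01519 mmol/kg = 15.19 μmol/kg
Ksp = 10^(−6.13) = 7.413×10^-7
Ω = [Ca²⁺][CO3²⁻]/Ksp = (7.91×10^-3)(1.519×10^-5) / 7.413×10^-7 = 0.162

Ω = 0.162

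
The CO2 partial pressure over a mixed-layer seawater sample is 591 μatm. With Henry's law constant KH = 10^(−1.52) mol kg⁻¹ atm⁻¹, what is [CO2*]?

KH = 10^(−1.52) = 3.020×10^-2 mol kg⁻¹ atm⁻¹
[CO2*] = KH · pCO2 = 3.020×10^-2 × 591×10^-6 atm = 1.78×10^-5 mol/kg

[CO2*] = 17.8 μmol/kg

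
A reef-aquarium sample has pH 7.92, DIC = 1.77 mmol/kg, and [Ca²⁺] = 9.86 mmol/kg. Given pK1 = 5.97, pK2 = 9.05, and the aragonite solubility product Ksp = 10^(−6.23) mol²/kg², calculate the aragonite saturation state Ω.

α₂ = 1 / (1 + [H⁺]/K2 + [H⁺]²/(K1K2)) = 1 / (1 + 10^+1.13 + 10^-0.82)
   = 1 / (1 + 13.490 + 0.15136) = 1/14.641 = 0.06830
[CO3²⁻] = α₂ × DIC = 0.06830 × 1.77 = 0.1209 mmol/kg
Ksp = 10^(−6.23) = 5.888×10^-7
Ω = [Ca²⁺][CO3²⁻]/Ksp = (9.86×10^-3)(1.209×10^-4) / 5.888×10^-7 = 2.02

Ω = 2.02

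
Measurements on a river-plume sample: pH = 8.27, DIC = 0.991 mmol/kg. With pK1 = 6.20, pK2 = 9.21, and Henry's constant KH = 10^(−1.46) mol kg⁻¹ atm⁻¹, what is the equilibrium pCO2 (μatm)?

pCO2 = 217 μatm

α₀ = 1 / (1 + K1/[H⁺] + K1K2/[H⁺]²) = 1 / (1 + 10^+2.07 + 10^+1.13)
   = 1 / (1 + 117.49 + 13.490) = 1/131.98 = 0.007577
[CO2*] = α₀ × DIC = 0.007577 × 0.991 = 0.007509 mmol/kg = 7.509 μmol/kg
pCO2 = [CO2*]/KH = 7.509×10^-6 / 3.467×10^-2 = 217 μatm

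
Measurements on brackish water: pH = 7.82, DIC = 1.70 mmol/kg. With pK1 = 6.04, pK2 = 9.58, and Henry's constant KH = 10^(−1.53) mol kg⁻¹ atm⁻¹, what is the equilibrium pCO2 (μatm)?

pCO2 = 925 μatm

α₀ = 1 / (1 + K1/[H⁺] + K1K2/[H⁺]²) = 1 / (1 + 10^+1.78 + 10^+0.02)
   = 1 / (1 + 60.256 + 1.0471) = 1/62.303 = 0.01605
[CO2*] = α₀ × DIC = 0.01605 × 1.70 = 0.02729 mmol/kg
pCO2 = [CO2*]/KH = 2.729×10^-5 / 2.951×10^-2 = 925 μatm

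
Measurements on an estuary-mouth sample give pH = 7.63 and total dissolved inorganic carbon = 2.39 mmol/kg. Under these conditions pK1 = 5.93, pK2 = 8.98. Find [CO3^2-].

α₂ = 1 / (1 + [H⁺]/K2 + [H⁺]²/(K1K2)) = 1 / (1 + 10^+1.35 + 10^-0.35)
   = 1 / (1 + 22.387 + 0.44668) = 1/23.834 = 0.04196
[CO3²⁻] = α₂ × DIC = 0.04196 × 2.39 = 0.100 mmol/kg

[CO3²⁻] = 0.100 mmol/kg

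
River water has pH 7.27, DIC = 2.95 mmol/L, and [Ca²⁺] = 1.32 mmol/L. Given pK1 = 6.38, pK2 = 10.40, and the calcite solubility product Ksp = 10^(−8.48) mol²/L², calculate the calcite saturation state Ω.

α₂ = 1 / (1 + [H⁺]/K2 + [H⁺]²/(K1K2)) = 1 / (1 + 10^+3.13 + 10^+2.24)
   = 1 / (1 + 1349.0 + 173.78) = 1/1523.7 = 0.0006563
[CO3²⁻] = α₂ × DIC = 0.0006563 × 2.95 = 0.001936 mmol/L = 1.936 μmol/L
Ksp = 10^(−8.48) = 3.311×10^-9
Ω = [Ca²⁺][CO3²⁻]/Ksp = (1.32×10^-3)(1.936×10^-6) / 3.311×10^-9 = 0.772

Ω = 0.772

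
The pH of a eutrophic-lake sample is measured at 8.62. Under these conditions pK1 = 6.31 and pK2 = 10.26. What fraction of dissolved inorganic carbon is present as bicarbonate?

α₁ = 1 / (1 + [H⁺]/K1 + K2/[H⁺]) = 1 / (1 + 10^-2.31 + 10^-1.64)
   = 1 / (1 + 0.0048978 + 0.022909) = 1/1.0278 = 0.9729

α₁ = 0.973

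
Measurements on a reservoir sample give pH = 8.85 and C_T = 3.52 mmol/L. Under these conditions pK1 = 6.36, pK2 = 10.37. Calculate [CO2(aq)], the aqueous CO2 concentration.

α₀ = 1 / (1 + K1/[H⁺] + K1K2/[H⁺]²) = 1 / (1 + 10^+2.49 + 10^+0.97)
   = 1 / (1 + 309.03 + 9.3325) = 1/319.36 = 0.003131
[CO2*] = α₀ × DIC = 0.003131 × 3.52 = 0.0110 mmol/L = 11.0 μmol/L

[CO2*] = 11.0 μmol/L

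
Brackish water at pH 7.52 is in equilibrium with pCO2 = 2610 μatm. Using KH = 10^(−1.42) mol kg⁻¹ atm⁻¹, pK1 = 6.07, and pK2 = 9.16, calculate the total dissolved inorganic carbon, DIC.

DIC = 2.96 mmol/kg

[CO2*] = KH · pCO2 = 10^(−1.42) × 2610×10^-6 = 9.923×10^-5 mol/kg
α₀ = 1/(1 + K1/[H⁺] + K1K2/[H⁺]²) = 1/(1 + 10^+1.45 + 10^-0.19) = 0.03352
DIC = [CO2*]/α₀ = 9.923×10^-5 / 0.03352 = 2.96 mmol/kg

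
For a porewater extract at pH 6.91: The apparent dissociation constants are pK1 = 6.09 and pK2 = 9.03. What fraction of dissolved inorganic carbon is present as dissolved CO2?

α₀ = 1 / (1 + K1/[H⁺] + K1K2/[H⁺]²) = 1 / (1 + 10^+0.82 + 10^-1.30)
   = 1 / (1 + 6.6069 + 0.050119) = 1/7.6571 = 0.1306

α₀ = 0.131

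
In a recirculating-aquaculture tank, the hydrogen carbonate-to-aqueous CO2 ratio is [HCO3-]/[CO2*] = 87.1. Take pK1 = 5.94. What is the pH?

From K1 = [H⁺][HCO3-]/[CO2*]:  pH = pK1 + log₁₀([HCO3-]/[CO2*])
log₁₀(87.1) = +1.940
pH = 5.94 + (+1.940) = 7.88

pH = 7.88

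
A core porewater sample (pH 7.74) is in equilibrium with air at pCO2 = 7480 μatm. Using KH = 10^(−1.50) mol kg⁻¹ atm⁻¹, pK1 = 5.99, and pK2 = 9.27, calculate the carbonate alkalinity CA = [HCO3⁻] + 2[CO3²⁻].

[CO2*] = KH · pCO2 = 10^(−1.50) × 7480×10^-6 = 2.365×10^-4 mol/kg
α₀ = 1/(1 + K1/[H⁺] + K1K2/[H⁺]²) = 1/(1 + 10^+1.75 + 10^+0.22) = 0.01698
DIC = [CO2*]/α₀ = 2.365×10^-4 / 0.01698 = 13.93 mmol/kg
CA = (α₁ + 2α₂)·DIC = (0.9548 + 2×0.02818) × 13.93 = 14.1 mmol/kg

CA = 14.1 mmol/kg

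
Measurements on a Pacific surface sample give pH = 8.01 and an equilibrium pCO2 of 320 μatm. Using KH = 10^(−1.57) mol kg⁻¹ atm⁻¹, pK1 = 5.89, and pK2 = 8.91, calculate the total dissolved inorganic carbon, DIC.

DIC = 1.29 mmol/kg

[CO2*] = KH · pCO2 = 10^(−1.57) × 320×10^-6 = 8.613×10^-6 mol/kg
α₀ = 1/(1 + K1/[H⁺] + K1K2/[H⁺]²) = 1/(1 + 10^+2.12 + 10^+1.22) = 0.006692
DIC = [CO2*]/α₀ = 8.613×10^-6 / 0.006692 = 1.29 mmol/kg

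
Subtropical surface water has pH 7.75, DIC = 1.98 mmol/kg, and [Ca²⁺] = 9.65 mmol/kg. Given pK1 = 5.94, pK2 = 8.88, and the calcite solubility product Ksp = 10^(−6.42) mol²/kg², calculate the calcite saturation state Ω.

Ω = 3.42

α₂ = 1 / (1 + [H⁺]/K2 + [H⁺]²/(K1K2)) = 1 / (1 + 10^+1.13 + 10^-0.68)
   = 1 / (1 + 13.490 + 0.20893) = 1/14.699 = 0.06803
[CO3²⁻] = α₂ × DIC = 0.06803 × 1.98 = 0.1347 mmol/kg
Ksp = 10^(−6.42) = 3.802×10^-7
Ω = [Ca²⁺][CO3²⁻]/Ksp = (9.65×10^-3)(1.347×10^-4) / 3.802×10^-7 = 3.42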